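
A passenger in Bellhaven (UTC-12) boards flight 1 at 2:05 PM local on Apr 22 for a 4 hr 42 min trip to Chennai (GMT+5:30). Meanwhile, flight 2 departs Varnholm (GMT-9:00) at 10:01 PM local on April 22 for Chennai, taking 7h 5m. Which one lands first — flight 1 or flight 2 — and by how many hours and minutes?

Flight 1 in UTC: 2:05 PM + 12:00 = 2:05 AM on Apr 23.
+4 hours and 42 minutes → arrive 6:47 AM UTC on Apr 23.
Flight 2 in UTC: 10:01 PM + 9:00 = 7:01 AM on Apr 23.
+7 hours 5 minutes → arrive 2:06 PM UTC on Apr 23.
Flight 1 lands earlier by 7 hours 19 minutes.

the first, by 7 hours 19 minutes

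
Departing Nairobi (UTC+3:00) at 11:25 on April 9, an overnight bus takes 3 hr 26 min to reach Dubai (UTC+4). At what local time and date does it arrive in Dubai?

Dubai is 1:00 ahead of Nairobi.
After 3 hours 26 minutes it is 14:51 in Nairobi.
Shift by the zone difference: 14:51 + 1:00 = 15:51 on Apr 9 in Dubai.

15:51 on April 9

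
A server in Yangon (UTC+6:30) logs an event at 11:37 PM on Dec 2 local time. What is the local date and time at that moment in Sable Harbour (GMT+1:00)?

In UTC: 11:37 PM − 6:30 = 5:07 PM on Dec 2.
Sable Harbour is UTC+1:00: 5:07 PM + 1:00 = 6:07 PM on Dec 2.

6:07 PM on December 2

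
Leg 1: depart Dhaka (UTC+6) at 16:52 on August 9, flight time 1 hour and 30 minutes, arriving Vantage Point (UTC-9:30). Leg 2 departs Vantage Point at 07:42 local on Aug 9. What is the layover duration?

4 hours 50 minutes

Convert departure to UTC: 16:52 − 6:00 = 10:52 UTC on Aug 9.
Add 1 hour and 30 minutes flight time → 12:22 UTC.
Vantage Point is UTC−9:30, so local arrival = 12:22 − 9:30 = 02:52 on Aug 9.
Layover = 07:42 − 02:52 = 4 hours 50 minutes.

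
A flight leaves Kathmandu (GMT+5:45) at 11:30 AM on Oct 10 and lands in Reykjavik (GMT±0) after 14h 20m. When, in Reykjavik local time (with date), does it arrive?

8:05 PM on October 10

Convert departure to UTC: 11:30 AM − 5:45 = 5:45 AM UTC on Oct 10.
Add 14 hours and 20 minutes travel time → 8:05 PM UTC.
Reykjavik is UTC+0, so local arrival is the same: 8:05 PM on Oct 10.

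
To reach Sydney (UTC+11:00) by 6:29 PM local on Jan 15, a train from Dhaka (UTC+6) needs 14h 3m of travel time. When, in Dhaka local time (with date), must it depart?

11:26 PM on January 14

Target arrival in UTC: 6:29 PM − 11:00 = 7:29 AM on Jan 15.
Subtract 14 hours and 3 minutes → departure 5:26 PM UTC on Jan 14.
Dhaka is UTC+6:00: 5:26 PM + 6:00 = 11:26 PM on Jan 14.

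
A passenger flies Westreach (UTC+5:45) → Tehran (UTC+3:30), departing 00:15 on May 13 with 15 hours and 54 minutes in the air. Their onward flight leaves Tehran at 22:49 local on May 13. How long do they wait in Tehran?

Convert departure to UTC: 00:15 − 5:45 = 18:30 UTC on May 12.
Add 15 hours and 54 minutes flight time → 10:24 UTC (May 13).
Tehran is UTC+3:30, so local arrival = 10:24 + 3:30 = 13:54 on May 13.
Layover = 22:49 − 13:54 = 8 hours 55 minutes.

8 hours 55 minutes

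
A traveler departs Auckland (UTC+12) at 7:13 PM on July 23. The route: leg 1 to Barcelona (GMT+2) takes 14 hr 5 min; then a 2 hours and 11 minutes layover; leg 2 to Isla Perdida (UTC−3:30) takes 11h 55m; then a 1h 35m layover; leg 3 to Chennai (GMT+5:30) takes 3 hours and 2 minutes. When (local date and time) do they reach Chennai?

9:31 PM on Jul 24

Convert departure to UTC: 7:13 PM − 12:00 = 7:13 AM UTC on Jul 23.
Add 14 hours 5 minutes leg 1 → 9:18 PM UTC.
Add 2 hours 11 minutes layover in Barcelona → 11:29 PM UTC.
Add 11 hours 55 minutes leg 2 → 11:24 AM UTC (Jul 24).
Add 1 hour and 35 minutes layover in Isla Perdida → 12:59 PM UTC.
Add 3 hours and 2 minutes leg 3 → 4:01 PM UTC.
Chennai is UTC+5:30, so local arrival = 4:01 PM + 5:30 = 9:31 PM on Jul 24.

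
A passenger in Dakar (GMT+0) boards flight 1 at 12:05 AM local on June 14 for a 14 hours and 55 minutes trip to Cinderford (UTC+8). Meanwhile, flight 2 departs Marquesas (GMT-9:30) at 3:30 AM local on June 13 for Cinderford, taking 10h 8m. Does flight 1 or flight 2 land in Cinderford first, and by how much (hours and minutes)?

Flight 1 departs at 12:05 AM UTC (Jun 14).
+14 hours and 55 minutes → arrive 3:00 PM UTC on Jun 14.
Flight 2 in UTC: 3:30 AM + 9:30 = 1:00 PM on Jun 13.
+10 hours and 8 minutes → arrive 11:08 PM UTC on Jun 13.
Flight 2 lands earlier by 15 hours 52 minutes.

the second, by 15 hours 52 minutes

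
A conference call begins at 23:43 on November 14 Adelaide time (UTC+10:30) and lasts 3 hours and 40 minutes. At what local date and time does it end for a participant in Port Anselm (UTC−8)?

08:53 on November 14

Convert start to UTC: 23:43 − 10:30 = 13:13 UTC on Nov 14.
Add 3 hours and 40 minutes duration → 16:53 UTC.
Port Anselm is UTC−8:00, so local end time = 16:53 − 8:00 = 08:53 on Nov 14.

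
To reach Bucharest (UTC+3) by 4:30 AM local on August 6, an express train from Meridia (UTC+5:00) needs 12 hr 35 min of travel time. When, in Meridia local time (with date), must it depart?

5:55 PM on Aug 5

Target arrival in UTC: 4:30 AM − 3:00 = 1:30 AM on Aug 6.
Subtract 12 hours and 35 minutes → departure 12:55 PM UTC on Aug 5.
Meridia is UTC+5:00: 12:55 PM + 5:00 = 5:55 PM on Aug 5.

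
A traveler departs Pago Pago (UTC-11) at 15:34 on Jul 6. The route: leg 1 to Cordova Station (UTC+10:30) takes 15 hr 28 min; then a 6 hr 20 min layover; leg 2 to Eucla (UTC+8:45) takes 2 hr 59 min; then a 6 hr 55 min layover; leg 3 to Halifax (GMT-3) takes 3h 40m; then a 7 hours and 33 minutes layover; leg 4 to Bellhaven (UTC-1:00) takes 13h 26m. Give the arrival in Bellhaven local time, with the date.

Convert departure to UTC: 15:34 + 11:00 = 02:34 UTC on Jul 7.
Add 15 hours 28 minutes leg 1 → 18:02 UTC.
Add 6 hours and 20 minutes layover in Cordova Station → 00:22 UTC (Jul 8).
Add 2 hours and 59 minutes leg 2 → 03:21 UTC.
Add 6 hours 55 minutes layover in Eucla → 10:16 UTC.
Add 3 hours and 40 minutes leg 3 → 13:56 UTC.
Add 7 hours 33 minutes layover in Halifax → 21:29 UTC.
Add 13 hours 26 minutes leg 4 → 10:55 UTC (Jul 9).
Bellhaven is UTC−1:00, so local arrival = 10:55 − 1:00 = 09:55 on Jul 9.

09:55 on July 9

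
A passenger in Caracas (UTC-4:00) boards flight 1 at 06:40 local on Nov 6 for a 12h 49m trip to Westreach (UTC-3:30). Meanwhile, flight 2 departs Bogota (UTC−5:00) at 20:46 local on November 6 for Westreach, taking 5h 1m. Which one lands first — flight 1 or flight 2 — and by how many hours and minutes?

the first, by 7 hours 18 minutes

Flight 1 in UTC: 06:40 + 4:00 = 10:40 on Nov 6.
+12 hours and 49 minutes → arrive 23:29 UTC on Nov 6.
Flight 2 in UTC: 20:46 + 5:00 = 01:46 on Nov 7.
+5 hours 1 minute → arrive 06:47 UTC on Nov 7.
Flight 1 lands earlier by 7 hours 18 minutes.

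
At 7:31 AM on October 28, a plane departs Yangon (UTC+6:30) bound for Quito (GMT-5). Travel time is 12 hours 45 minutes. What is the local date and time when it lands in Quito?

Quito is 11:30 behind Yangon.
After 12 hours 45 minutes it is 8:16 PM in Yangon.
Shift by the zone difference: 8:16 PM − 11:30 = 8:46 AM on Oct 28 in Quito.

8:46 AM on October 28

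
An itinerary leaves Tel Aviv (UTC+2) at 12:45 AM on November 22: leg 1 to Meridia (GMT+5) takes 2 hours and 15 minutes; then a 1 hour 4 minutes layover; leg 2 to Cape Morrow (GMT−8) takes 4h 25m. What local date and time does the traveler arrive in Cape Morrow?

Convert departure to UTC: 12:45 AM − 2:00 = 10:45 PM UTC on Nov 21.
Add 2 hours and 15 minutes leg 1 → 1:00 AM UTC (Nov 22).
Add 1 hour and 4 minutes layover in Meridia → 2:04 AM UTC.
Add 4 hours and 25 minutes leg 2 → 6:29 AM UTC.
Cape Morrow is UTC−8:00, so local arrival = 6:29 AM − 8:00 = 10:29 PM on Nov 21.

10:29 PM on Nov 21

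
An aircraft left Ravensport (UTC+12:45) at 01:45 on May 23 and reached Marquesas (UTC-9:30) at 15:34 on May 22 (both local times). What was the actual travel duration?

Marquesas is 22:15 behind Ravensport.
Clock-face elapsed time (ignoring zones) is −10 hours 11 minutes.
Actual elapsed = −10 hours 11 minutes + 22:15 = 12 hours 4 minutes.

12 hours 4 minutes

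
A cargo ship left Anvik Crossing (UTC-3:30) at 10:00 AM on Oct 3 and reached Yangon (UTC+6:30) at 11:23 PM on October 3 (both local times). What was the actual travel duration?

Yangon is 10:00 ahead of Anvik Crossing.
Clock-face elapsed time (ignoring zones) is 13 hours 23 minutes.
Actual elapsed = 13 hours 23 minutes − 10:00 = 3 hours 23 minutes.

3 hours 23 minutes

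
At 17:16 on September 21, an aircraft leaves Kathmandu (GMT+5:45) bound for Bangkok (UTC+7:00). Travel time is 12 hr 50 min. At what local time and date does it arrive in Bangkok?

07:21 on September 22

Convert departure to UTC: 17:16 − 5:45 = 11:31 UTC on Sep 21.
Add 12 hours and 50 minutes travel time → 00:21 UTC (Sep 22).
Bangkok is UTC+7:00, so local arrival = 00:21 + 7:00 = 07:21 on Sep 22.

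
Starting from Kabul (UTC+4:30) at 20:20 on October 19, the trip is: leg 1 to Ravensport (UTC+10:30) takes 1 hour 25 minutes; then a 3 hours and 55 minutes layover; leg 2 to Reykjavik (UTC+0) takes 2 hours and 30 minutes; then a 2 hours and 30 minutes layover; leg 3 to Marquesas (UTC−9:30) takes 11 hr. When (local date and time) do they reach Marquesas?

03:40 on October 20

Convert departure to UTC: 20:20 − 4:30 = 15:50 UTC on Oct 19.
Add 1 hour and 25 minutes leg 1 → 17:15 UTC.
Add 3 hours 55 minutes layover in Ravensport → 21:10 UTC.
Add 2 hours 30 minutes leg 2 → 23:40 UTC.
Add 2 hours and 30 minutes layover in Reykjavik → 02:10 UTC (Oct 20).
Add 11 hours leg 3 → 13:10 UTC.
Marquesas is UTC−9:30, so local arrival = 13:10 − 9:30 = 03:40 on Oct 20.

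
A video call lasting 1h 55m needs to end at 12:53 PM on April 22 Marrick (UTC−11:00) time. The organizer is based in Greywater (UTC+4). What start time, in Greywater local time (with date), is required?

1:58 AM on Apr 23

Target end time in UTC: 12:53 PM + 11:00 = 11:53 PM on Apr 22.
Subtract 1 hour and 55 minutes → start 9:58 PM UTC on Apr 22.
Greywater is UTC+4:00: 9:58 PM + 4:00 = 1:58 AM on Apr 23.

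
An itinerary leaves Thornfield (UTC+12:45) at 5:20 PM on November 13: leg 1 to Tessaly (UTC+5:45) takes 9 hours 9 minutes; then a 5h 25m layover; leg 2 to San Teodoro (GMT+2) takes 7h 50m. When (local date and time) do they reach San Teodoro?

Convert departure to UTC: 5:20 PM − 12:45 = 4:35 AM UTC on Nov 13.
Add 9 hours 9 minutes leg 1 → 1:44 PM UTC.
Add 5 hours 25 minutes layover in Tessaly → 7:09 PM UTC.
Add 7 hours and 50 minutes leg 2 → 2:59 AM UTC (Nov 14).
San Teodoro is UTC+2:00, so local arrival = 2:59 AM + 2:00 = 4:59 AM on Nov 14.

4:59 AM on November 14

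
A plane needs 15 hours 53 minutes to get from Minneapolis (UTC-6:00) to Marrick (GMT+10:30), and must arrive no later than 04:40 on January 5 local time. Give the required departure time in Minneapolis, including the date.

20:17 on January 3

Target arrival in UTC: 04:40 − 10:30 = 18:10 on Jan 4.
Subtract 15 hours and 53 minutes → departure 02:17 UTC on Jan 4.
Minneapolis is UTC−6:00: 02:17 − 6:00 = 20:17 on Jan 3.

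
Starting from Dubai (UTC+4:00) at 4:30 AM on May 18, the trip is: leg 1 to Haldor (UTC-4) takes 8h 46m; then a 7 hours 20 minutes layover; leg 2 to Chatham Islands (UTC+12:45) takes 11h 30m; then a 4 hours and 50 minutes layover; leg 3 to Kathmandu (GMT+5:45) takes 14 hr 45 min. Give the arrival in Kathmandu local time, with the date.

Convert departure to UTC: 4:30 AM − 4:00 = 12:30 AM UTC on May 18.
Add 8 hours and 46 minutes leg 1 → 9:16 AM UTC.
Add 7 hours 20 minutes layover in Haldor → 4:36 PM UTC.
Add 11 hours 30 minutes leg 2 → 4:06 AM UTC (May 19).
Add 4 hours and 50 minutes layover in Chatham Islands → 8:56 AM UTC.
Add 14 hours 45 minutes leg 3 → 11:41 PM UTC.
Kathmandu is UTC+5:45, so local arrival = 11:41 PM + 5:45 = 5:26 AM on May 20.

5:26 AM on May 20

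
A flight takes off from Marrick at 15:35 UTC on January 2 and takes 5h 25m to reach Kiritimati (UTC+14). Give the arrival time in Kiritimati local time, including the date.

11:00 on January 3

Departure is given in UTC: 15:35 on Jan 2.
Add 5 hours and 25 minutes → 21:00 UTC.
Kiritimati is UTC+14:00: 21:00 + 14:00 = 11:00 on Jan 3.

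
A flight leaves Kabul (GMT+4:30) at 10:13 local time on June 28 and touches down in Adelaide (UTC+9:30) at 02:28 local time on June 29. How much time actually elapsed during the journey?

Departure in UTC: 10:13 − 4:30 = 05:43 on Jun 28.
Arrival in UTC: 02:28 − 9:30 = 16:58 on Jun 28.
Elapsed = 16:58 − 05:43 = 11 hours 15 minutes.

11 hours 15 minutes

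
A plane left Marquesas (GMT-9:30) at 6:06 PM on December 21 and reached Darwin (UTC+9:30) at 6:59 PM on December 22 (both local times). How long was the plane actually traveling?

5 hours 53 minutes

Departure in UTC: 6:06 PM + 9:30 = 3:36 AM on Dec 22.
Arrival in UTC: 6:59 PM − 9:30 = 9:29 AM on Dec 22.
Elapsed = 9:29 AM − 3:36 AM = 5 hours 53 minutes.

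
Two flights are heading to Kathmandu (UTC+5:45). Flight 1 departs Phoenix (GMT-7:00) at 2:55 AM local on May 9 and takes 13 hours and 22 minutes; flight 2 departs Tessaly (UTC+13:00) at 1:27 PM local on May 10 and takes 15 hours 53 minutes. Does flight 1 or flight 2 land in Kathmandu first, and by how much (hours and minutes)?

the first, by 17 hours 3 minutes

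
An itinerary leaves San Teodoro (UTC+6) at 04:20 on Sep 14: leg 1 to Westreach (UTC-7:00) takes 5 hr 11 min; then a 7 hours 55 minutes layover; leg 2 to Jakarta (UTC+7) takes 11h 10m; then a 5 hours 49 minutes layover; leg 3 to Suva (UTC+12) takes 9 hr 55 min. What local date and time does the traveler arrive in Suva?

02:20 on September 16

Convert departure to UTC: 04:20 − 6:00 = 22:20 UTC on Sep 13.
Add 5 hours 11 minutes leg 1 → 03:31 UTC (Sep 14).
Add 7 hours 55 minutes layover in Westreach → 11:26 UTC.
Add 11 hours 10 minutes leg 2 → 22:36 UTC.
Add 5 hours 49 minutes layover in Jakarta → 04:25 UTC (Sep 15).
Add 9 hours and 55 minutes leg 3 → 14:20 UTC.
Suva is UTC+12:00, so local arrival = 14:20 + 12:00 = 02:20 on Sep 16.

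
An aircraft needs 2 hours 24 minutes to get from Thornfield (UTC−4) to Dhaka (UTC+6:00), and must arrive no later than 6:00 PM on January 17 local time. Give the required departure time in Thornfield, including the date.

5:36 AM on January 17

Target arrival in UTC: 6:00 PM − 6:00 = 12:00 PM on Jan 17.
Subtract 2 hours and 24 minutes → departure 9:36 AM UTC on Jan 17.
Thornfield is UTC−4:00: 9:36 AM − 4:00 = 5:36 AM on Jan 17.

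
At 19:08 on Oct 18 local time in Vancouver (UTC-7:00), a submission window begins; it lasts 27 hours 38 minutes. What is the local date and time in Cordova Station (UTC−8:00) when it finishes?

Convert start to UTC: 19:08 + 7:00 = 02:08 UTC on Oct 19.
Add 27 hours 38 minutes duration → 05:46 UTC (Oct 20).
Cordova Station is UTC−8:00, so local end time = 05:46 − 8:00 = 21:46 on Oct 19.

21:46 on October 19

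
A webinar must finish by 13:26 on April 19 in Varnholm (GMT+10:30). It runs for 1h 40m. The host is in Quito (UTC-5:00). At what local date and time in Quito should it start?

Target end time in UTC: 13:26 − 10:30 = 02:56 on Apr 19.
Subtract 1 hour and 40 minutes → start 01:16 UTC on Apr 19.
Quito is UTC−5:00: 01:16 − 5:00 = 20:16 on Apr 18.

20:16 on Apr 18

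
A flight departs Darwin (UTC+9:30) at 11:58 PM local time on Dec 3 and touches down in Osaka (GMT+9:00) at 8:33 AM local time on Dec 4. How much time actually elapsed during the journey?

9 hours 5 minutes

Departure in UTC: 11:58 PM − 9:30 = 2:28 PM on Dec 3.
Arrival in UTC: 8:33 AM − 9:00 = 11:33 PM on Dec 3.
Elapsed = 11:33 PM − 2:28 PM = 9 hours 5 minutes.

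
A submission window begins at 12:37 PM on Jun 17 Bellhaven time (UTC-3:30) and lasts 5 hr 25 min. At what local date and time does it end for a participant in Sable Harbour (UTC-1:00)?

8:32 PM on June 17

Convert start to UTC: 12:37 PM + 3:30 = 4:07 PM UTC on Jun 17.
Add 5 hours 25 minutes duration → 9:32 PM UTC.
Sable Harbour is UTC−1:00, so local end time = 9:32 PM − 1:00 = 8:32 PM on Jun 17.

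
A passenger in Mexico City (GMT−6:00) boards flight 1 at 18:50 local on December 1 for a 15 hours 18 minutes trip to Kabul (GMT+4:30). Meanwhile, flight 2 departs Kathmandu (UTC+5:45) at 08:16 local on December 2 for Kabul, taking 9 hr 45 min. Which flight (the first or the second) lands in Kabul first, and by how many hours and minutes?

Flight 1 in UTC: 18:50 + 6:00 = 00:50 on Dec 2.
+15 hours and 18 minutes → arrive 16:08 UTC on Dec 2.
Flight 2 in UTC: 08:16 − 5:45 = 02:31 on Dec 2.
+9 hours and 45 minutes → arrive 12:16 UTC on Dec 2.
Flight 2 lands earlier by 3 hours 52 minutes.

the second, by 3 hours 52 minutes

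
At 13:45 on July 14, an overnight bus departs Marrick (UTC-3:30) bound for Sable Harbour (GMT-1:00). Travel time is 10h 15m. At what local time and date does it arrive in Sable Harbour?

Convert departure to UTC: 13:45 + 3:30 = 17:15 UTC on Jul 14.
Add 10 hours 15 minutes travel time → 03:30 UTC (Jul 15).
Sable Harbour is UTC−1:00, so local arrival = 03:30 − 1:00 = 02:30 on Jul 15.

02:30 on July 15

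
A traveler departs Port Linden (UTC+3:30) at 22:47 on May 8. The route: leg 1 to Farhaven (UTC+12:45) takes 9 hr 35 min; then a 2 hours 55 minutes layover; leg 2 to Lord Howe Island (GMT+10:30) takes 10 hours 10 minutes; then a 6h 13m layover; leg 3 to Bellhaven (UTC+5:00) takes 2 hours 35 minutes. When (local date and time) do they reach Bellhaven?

Convert departure to UTC: 22:47 − 3:30 = 19:17 UTC on May 8.
Add 9 hours and 35 minutes leg 1 → 04:52 UTC (May 9).
Add 2 hours 55 minutes layover in Farhaven → 07:47 UTC.
Add 10 hours and 10 minutes leg 2 → 17:57 UTC.
Add 6 hours and 13 minutes layover in Lord Howe Island → 00:10 UTC (May 10).
Add 2 hours 35 minutes leg 3 → 02:45 UTC.
Bellhaven is UTC+5:00, so local arrival = 02:45 + 5:00 = 07:45 on May 10.

07:45 on May 10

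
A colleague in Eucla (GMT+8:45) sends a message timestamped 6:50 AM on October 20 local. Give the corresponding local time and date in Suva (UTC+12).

10:05 AM on October 20

In UTC: 6:50 AM − 8:45 = 10:05 PM on Oct 19.
Suva is UTC+12:00: 10:05 PM + 12:00 = 10:05 AM on Oct 20.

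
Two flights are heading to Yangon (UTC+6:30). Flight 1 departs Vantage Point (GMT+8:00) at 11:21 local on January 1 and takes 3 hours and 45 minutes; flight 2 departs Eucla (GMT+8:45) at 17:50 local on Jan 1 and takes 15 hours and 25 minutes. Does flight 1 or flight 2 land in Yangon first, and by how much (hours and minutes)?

Flight 1 in UTC: 11:21 − 8:00 = 03:21 on Jan 1.
+3 hours 45 minutes → arrive 07:06 UTC on Jan 1.
Flight 2 in UTC: 17:50 − 8:45 = 09:05 on Jan 1.
+15 hours 25 minutes → arrive 00:30 UTC on Jan 2.
Flight 1 lands earlier by 17 hours 24 minutes.

the first, by 17 hours 24 minutes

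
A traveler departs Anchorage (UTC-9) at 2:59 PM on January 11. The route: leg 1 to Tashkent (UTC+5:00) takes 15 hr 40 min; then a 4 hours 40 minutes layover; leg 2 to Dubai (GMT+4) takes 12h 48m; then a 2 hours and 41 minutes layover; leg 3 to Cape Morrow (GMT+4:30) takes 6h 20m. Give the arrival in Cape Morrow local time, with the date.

10:38 PM on January 13

Convert departure to UTC: 2:59 PM + 9:00 = 11:59 PM UTC on Jan 11.
Add 15 hours 40 minutes leg 1 → 3:39 PM UTC (Jan 12).
Add 4 hours and 40 minutes layover in Tashkent → 8:19 PM UTC.
Add 12 hours 48 minutes leg 2 → 9:07 AM UTC (Jan 13).
Add 2 hours and 41 minutes layover in Dubai → 11:48 AM UTC.
Add 6 hours 20 minutes leg 3 → 6:08 PM UTC.
Cape Morrow is UTC+4:30, so local arrival = 6:08 PM + 4:30 = 10:38 PM on Jan 13.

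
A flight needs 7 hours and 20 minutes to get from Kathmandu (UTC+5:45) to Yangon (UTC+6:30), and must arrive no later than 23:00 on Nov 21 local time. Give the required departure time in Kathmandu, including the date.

Target arrival in UTC: 23:00 − 6:30 = 16:30 on Nov 21.
Subtract 7 hours and 20 minutes → departure 09:10 UTC on Nov 21.
Kathmandu is UTC+5:45: 09:10 + 5:45 = 14:55 on Nov 21.

14:55 on November 21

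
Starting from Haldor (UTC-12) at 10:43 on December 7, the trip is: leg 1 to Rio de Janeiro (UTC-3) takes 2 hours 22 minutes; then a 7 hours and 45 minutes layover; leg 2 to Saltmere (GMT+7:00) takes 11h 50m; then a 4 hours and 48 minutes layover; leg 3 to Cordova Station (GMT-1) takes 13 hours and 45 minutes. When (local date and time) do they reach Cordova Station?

Convert departure to UTC: 10:43 + 12:00 = 22:43 UTC on Dec 7.
Add 2 hours and 22 minutes leg 1 → 01:05 UTC (Dec 8).
Add 7 hours 45 minutes layover in Rio de Janeiro → 08:50 UTC.
Add 11 hours and 50 minutes leg 2 → 20:40 UTC.
Add 4 hours and 48 minutes layover in Saltmere → 01:28 UTC (Dec 9).
Add 13 hours and 45 minutes leg 3 → 15:13 UTC.
Cordova Station is UTC−1:00, so local arrival = 15:13 − 1:00 = 14:13 on Dec 9.

14:13 on December 9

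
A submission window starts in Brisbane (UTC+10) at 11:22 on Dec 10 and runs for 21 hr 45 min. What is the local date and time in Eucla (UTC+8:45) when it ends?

Eucla is 1:15 behind Brisbane.
After 21 hours and 45 minutes it is 09:07 (Dec 11) in Brisbane.
Shift by the zone difference: 09:07 − 1:15 = 07:52 on Dec 11 in Eucla.

07:52 on December 11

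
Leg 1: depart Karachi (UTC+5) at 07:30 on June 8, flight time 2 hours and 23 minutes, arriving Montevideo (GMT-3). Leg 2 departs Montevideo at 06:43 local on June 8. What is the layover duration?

4 hours 50 minutes

Convert departure to UTC: 07:30 − 5:00 = 02:30 UTC on Jun 8.
Add 2 hours 23 minutes flight time → 04:53 UTC.
Montevideo is UTC−3:00, so local arrival = 04:53 − 3:00 = 01:53 on Jun 8.
Layover = 06:43 − 01:53 = 4 hours 50 minutes.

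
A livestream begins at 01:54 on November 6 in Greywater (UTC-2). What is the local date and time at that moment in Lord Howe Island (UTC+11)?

14:54 on November 6

In UTC: 01:54 + 2:00 = 03:54 on Nov 6.
Lord Howe Island is UTC+11:00: 03:54 + 11:00 = 14:54 on Nov 6.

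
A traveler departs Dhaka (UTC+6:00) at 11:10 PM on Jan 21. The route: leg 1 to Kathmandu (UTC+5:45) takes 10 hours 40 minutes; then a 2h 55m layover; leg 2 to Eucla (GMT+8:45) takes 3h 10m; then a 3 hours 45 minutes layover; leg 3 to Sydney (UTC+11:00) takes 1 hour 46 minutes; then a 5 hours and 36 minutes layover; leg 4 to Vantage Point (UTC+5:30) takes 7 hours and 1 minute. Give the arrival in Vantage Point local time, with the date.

Convert departure to UTC: 11:10 PM − 6:00 = 5:10 PM UTC on Jan 21.
Add 10 hours and 40 minutes leg 1 → 3:50 AM UTC (Jan 22).
Add 2 hours 55 minutes layover in Kathmandu → 6:45 AM UTC.
Add 3 hours 10 minutes leg 2 → 9:55 AM UTC.
Add 3 hours 45 minutes layover in Eucla → 1:40 PM UTC.
Add 1 hour 46 minutes leg 3 → 3:26 PM UTC.
Add 5 hours and 36 minutes layover in Sydney → 9:02 PM UTC.
Add 7 hours and 1 minute leg 4 → 4:03 AM UTC (Jan 23).
Vantage Point is UTC+5:30, so local arrival = 4:03 AM + 5:30 = 9:33 AM on Jan 23.

9:33 AM on January 23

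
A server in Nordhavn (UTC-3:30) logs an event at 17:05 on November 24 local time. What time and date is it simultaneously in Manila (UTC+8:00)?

04:35 on November 25

In UTC: 17:05 + 3:30 = 20:35 on Nov 24.
Manila is UTC+8:00: 20:35 + 8:00 = 04:35 on Nov 25.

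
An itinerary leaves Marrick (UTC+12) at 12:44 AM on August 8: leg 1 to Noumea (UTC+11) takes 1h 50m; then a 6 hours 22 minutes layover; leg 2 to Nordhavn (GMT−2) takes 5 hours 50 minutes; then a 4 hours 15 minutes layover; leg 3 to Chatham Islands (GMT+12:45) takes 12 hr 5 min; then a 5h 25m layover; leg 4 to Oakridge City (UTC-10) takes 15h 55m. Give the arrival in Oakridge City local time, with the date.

Convert departure to UTC: 12:44 AM − 12:00 = 12:44 PM UTC on Aug 7.
Add 1 hour and 50 minutes leg 1 → 2:34 PM UTC.
Add 6 hours and 22 minutes layover in Noumea → 8:56 PM UTC.
Add 5 hours and 50 minutes leg 2 → 2:46 AM UTC (Aug 8).
Add 4 hours 15 minutes layover in Nordhavn → 7:01 AM UTC.
Add 12 hours and 5 minutes leg 3 → 7:06 PM UTC.
Add 5 hours 25 minutes layover in Chatham Islands → 12:31 AM UTC (Aug 9).
Add 15 hours 55 minutes leg 4 → 4:26 PM UTC.
Oakridge City is UTC−10:00, so local arrival = 4:26 PM − 10:00 = 6:26 AM on Aug 9.

6:26 AM on August 9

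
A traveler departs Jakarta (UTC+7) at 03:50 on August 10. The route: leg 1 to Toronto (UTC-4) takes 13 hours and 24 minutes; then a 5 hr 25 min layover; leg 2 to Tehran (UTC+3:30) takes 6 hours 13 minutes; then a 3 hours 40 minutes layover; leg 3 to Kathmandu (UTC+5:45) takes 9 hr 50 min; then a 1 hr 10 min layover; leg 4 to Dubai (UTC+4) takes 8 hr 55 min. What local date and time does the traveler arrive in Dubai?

01:27 on Aug 12

Convert departure to UTC: 03:50 − 7:00 = 20:50 UTC on Aug 9.
Add 13 hours 24 minutes leg 1 → 10:14 UTC (Aug 10).
Add 5 hours and 25 minutes layover in Toronto → 15:39 UTC.
Add 6 hours 13 minutes leg 2 → 21:52 UTC.
Add 3 hours and 40 minutes layover in Tehran → 01:32 UTC (Aug 11).
Add 9 hours and 50 minutes leg 3 → 11:22 UTC.
Add 1 hour and 10 minutes layover in Kathmandu → 12:32 UTC.
Add 8 hours and 55 minutes leg 4 → 21:27 UTC.
Dubai is UTC+4:00, so local arrival = 21:27 + 4:00 = 01:27 on Aug 12.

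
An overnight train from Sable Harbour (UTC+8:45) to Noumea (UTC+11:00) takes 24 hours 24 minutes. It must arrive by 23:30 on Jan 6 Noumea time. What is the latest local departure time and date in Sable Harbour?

Target arrival in UTC: 23:30 − 11:00 = 12:30 on Jan 6.
Subtract 24 hours 24 minutes → departure 12:06 UTC on Jan 5.
Sable Harbour is UTC+8:45: 12:06 + 8:45 = 20:51 on Jan 5.

20:51 on January 5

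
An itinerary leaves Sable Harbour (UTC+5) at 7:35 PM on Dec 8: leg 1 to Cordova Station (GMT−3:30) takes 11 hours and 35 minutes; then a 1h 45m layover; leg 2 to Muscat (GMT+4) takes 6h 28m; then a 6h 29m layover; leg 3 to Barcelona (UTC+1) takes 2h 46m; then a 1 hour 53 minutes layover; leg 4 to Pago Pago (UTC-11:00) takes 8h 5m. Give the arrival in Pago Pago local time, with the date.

Convert departure to UTC: 7:35 PM − 5:00 = 2:35 PM UTC on Dec 8.
Add 11 hours and 35 minutes leg 1 → 2:10 AM UTC (Dec 9).
Add 1 hour and 45 minutes layover in Cordova Station → 3:55 AM UTC.
Add 6 hours and 28 minutes leg 2 → 10:23 AM UTC.
Add 6 hours 29 minutes layover in Muscat → 4:52 PM UTC.
Add 2 hours 46 minutes leg 3 → 7:38 PM UTC.
Add 1 hour 53 minutes layover in Barcelona → 9:31 PM UTC.
Add 8 hours and 5 minutes leg 4 → 5:36 AM UTC (Dec 10).
Pago Pago is UTC−11:00, so local arrival = 5:36 AM − 11:00 = 6:36 PM on Dec 9.

6:36 PM on December 9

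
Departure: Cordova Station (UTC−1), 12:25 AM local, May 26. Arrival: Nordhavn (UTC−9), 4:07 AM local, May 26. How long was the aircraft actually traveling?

11 hours 42 minutes

Departure in UTC: 12:25 AM + 1:00 = 1:25 AM on May 26.
Arrival in UTC: 4:07 AM + 9:00 = 1:07 PM on May 26.
Elapsed = 1:07 PM − 1:25 AM = 11 hours 42 minutes.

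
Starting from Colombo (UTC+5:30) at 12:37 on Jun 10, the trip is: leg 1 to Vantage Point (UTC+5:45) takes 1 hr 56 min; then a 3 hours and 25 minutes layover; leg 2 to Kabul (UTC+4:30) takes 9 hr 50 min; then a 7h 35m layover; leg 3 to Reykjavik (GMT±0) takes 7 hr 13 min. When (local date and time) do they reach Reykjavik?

13:06 on Jun 11

Convert departure to UTC: 12:37 − 5:30 = 07:07 UTC on Jun 10.
Add 1 hour and 56 minutes leg 1 → 09:03 UTC.
Add 3 hours 25 minutes layover in Vantage Point → 12:28 UTC.
Add 9 hours 50 minutes leg 2 → 22:18 UTC.
Add 7 hours and 35 minutes layover in Kabul → 05:53 UTC (Jun 11).
Add 7 hours and 13 minutes leg 3 → 13:06 UTC.
Reykjavik is UTC+0, so local arrival is the same: 13:06 on Jun 11.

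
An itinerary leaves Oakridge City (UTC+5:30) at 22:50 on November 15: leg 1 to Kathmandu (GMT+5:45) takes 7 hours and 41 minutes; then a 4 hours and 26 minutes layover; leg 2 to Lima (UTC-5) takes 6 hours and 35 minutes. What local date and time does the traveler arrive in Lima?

07:02 on November 16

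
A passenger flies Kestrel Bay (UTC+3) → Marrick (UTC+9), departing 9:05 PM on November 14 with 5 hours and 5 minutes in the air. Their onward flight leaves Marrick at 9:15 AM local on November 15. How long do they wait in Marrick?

Convert departure to UTC: 9:05 PM − 3:00 = 6:05 PM UTC on Nov 14.
Add 5 hours and 5 minutes flight time → 11:10 PM UTC.
Marrick is UTC+9:00, so local arrival = 11:10 PM + 9:00 = 8:10 AM on Nov 15.
Layover = 9:15 AM − 8:10 AM = 1 hour 5 minutes.

1 hour 5 minutes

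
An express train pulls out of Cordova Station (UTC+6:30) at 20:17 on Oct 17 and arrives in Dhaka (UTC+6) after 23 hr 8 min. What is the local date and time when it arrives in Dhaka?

Convert departure to UTC: 20:17 − 6:30 = 13:47 UTC on Oct 17.
Add 23 hours 8 minutes travel time → 12:55 UTC (Oct 18).
Dhaka is UTC+6:00, so local arrival = 12:55 + 6:00 = 18:55 on Oct 18.

18:55 on October 18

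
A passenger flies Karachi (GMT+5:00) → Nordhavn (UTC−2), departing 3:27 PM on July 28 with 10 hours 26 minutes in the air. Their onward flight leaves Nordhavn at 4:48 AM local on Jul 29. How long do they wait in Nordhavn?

9 hours 55 minutes

Convert departure to UTC: 3:27 PM − 5:00 = 10:27 AM UTC on Jul 28.
Add 10 hours 26 minutes flight time → 8:53 PM UTC.
Nordhavn is UTC−2:00, so local arrival = 8:53 PM − 2:00 = 6:53 PM on Jul 28.
Layover = 4:48 AM − 6:53 PM (+1 day) = 9 hours 55 minutes.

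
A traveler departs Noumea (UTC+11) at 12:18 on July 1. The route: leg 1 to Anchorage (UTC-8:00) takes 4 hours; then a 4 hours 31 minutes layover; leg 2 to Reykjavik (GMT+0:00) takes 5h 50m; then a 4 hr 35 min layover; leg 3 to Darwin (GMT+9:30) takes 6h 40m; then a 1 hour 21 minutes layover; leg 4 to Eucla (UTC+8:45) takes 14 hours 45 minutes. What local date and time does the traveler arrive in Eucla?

03:45 on Jul 3

Convert departure to UTC: 12:18 − 11:00 = 01:18 UTC on Jul 1.
Add 4 hours leg 1 → 05:18 UTC.
Add 4 hours 31 minutes layover in Anchorage → 09:49 UTC.
Add 5 hours 50 minutes leg 2 → 15:39 UTC.
Add 4 hours and 35 minutes layover in Reykjavik → 20:14 UTC.
Add 6 hours and 40 minutes leg 3 → 02:54 UTC (Jul 2).
Add 1 hour 21 minutes layover in Darwin → 04:15 UTC.
Add 14 hours 45 minutes leg 4 → 19:00 UTC.
Eucla is UTC+8:45, so local arrival = 19:00 + 8:45 = 03:45 on Jul 3.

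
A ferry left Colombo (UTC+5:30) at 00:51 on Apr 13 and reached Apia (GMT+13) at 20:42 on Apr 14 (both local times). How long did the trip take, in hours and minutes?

Apia is 7:30 ahead of Colombo.
Clock-face elapsed time (ignoring zones) is 43 hours 51 minutes.
Actual elapsed = 43 hours 51 minutes − 7:30 = 36 hours 21 minutes.

36 hours 21 minutes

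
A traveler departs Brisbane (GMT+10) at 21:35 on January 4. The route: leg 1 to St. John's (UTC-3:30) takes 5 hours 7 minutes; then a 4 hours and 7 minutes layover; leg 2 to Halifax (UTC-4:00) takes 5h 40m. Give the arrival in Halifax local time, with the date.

Convert departure to UTC: 21:35 − 10:00 = 11:35 UTC on Jan 4.
Add 5 hours 7 minutes leg 1 → 16:42 UTC.
Add 4 hours 7 minutes layover in St. John's → 20:49 UTC.
Add 5 hours 40 minutes leg 2 → 02:29 UTC (Jan 5).
Halifax is UTC−4:00, so local arrival = 02:29 − 4:00 = 22:29 on Jan 4.

22:29 on January 4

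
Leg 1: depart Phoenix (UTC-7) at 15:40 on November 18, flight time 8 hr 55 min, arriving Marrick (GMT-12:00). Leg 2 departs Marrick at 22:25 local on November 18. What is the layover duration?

2 hours 50 minutes

Convert departure to UTC: 15:40 + 7:00 = 22:40 UTC on Nov 18.
Add 8 hours and 55 minutes flight time → 07:35 UTC (Nov 19).
Marrick is UTC−12:00, so local arrival = 07:35 − 12:00 = 19:35 on Nov 18.
Layover = 22:25 − 19:35 = 2 hours 50 minutes.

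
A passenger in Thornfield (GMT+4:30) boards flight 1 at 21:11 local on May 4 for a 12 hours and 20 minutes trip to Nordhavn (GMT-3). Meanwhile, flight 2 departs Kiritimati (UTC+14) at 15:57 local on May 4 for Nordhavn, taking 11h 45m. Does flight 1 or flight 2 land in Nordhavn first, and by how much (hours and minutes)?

the second, by 15 hours 19 minutes

Flight 1 in UTC: 21:11 − 4:30 = 16:41 on May 4.
+12 hours and 20 minutes → arrive 05:01 UTC on May 5.
Flight 2 in UTC: 15:57 − 14:00 = 01:57 on May 4.
+11 hours 45 minutes → arrive 13:42 UTC on May 4.
Flight 2 lands earlier by 15 hours 19 minutes.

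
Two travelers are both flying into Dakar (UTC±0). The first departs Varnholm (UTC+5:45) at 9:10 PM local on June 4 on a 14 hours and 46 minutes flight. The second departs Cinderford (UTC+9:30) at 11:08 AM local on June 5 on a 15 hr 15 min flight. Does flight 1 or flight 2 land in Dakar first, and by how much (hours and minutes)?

the first, by 10 hours 42 minutes

Flight 1 in UTC: 9:10 PM − 5:45 = 3:25 PM on Jun 4.
+14 hours 46 minutes → arrive 6:11 AM UTC on Jun 5.
Flight 2 in UTC: 11:08 AM − 9:30 = 1:38 AM on Jun 5.
+15 hours 15 minutes → arrive 4:53 PM UTC on Jun 5.
Flight 1 lands earlier by 10 hours 42 minutes.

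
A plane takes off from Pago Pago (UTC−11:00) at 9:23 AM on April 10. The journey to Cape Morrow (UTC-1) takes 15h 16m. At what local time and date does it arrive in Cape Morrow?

10:39 AM on Apr 11

Convert departure to UTC: 9:23 AM + 11:00 = 8:23 PM UTC on Apr 10.
Add 15 hours 16 minutes travel time → 11:39 AM UTC (Apr 11).
Cape Morrow is UTC−1:00, so local arrival = 11:39 AM − 1:00 = 10:39 AM on Apr 11.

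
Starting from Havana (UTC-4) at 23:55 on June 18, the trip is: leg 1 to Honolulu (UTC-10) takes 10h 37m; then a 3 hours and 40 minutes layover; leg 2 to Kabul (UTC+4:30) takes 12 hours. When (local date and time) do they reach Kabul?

Convert departure to UTC: 23:55 + 4:00 = 03:55 UTC on Jun 19.
Add 10 hours and 37 minutes leg 1 → 14:32 UTC.
Add 3 hours 40 minutes layover in Honolulu → 18:12 UTC.
Add 12 hours leg 2 → 06:12 UTC (Jun 20).
Kabul is UTC+4:30, so local arrival = 06:12 + 4:30 = 10:42 on Jun 20.

10:42 on June 20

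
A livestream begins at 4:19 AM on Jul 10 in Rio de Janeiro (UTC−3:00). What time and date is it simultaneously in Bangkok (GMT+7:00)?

In UTC: 4:19 AM + 3:00 = 7:19 AM on Jul 10.
Bangkok is UTC+7:00: 7:19 AM + 7:00 = 2:19 PM on Jul 10.

2:19 PM on Jul 10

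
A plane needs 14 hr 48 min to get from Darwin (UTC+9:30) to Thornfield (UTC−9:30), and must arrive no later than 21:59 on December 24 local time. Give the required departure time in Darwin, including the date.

02:11 on December 25

Target arrival in UTC: 21:59 + 9:30 = 07:29 on Dec 25.
Subtract 14 hours and 48 minutes → departure 16:41 UTC on Dec 24.
Darwin is UTC+9:30: 16:41 + 9:30 = 02:11 on Dec 25.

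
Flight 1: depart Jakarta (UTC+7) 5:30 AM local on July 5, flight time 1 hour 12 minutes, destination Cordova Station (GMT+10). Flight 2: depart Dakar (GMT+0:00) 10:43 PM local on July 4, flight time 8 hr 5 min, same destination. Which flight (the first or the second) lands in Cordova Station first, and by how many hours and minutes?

Flight 1 in UTC: 5:30 AM − 7:00 = 10:30 PM on Jul 4.
+1 hour 12 minutes → arrive 11:42 PM UTC on Jul 4.
Flight 2 departs at 10:43 PM UTC (Jul 4).
+8 hours and 5 minutes → arrive 6:48 AM UTC on Jul 5.
Flight 1 lands earlier by 7 hours 6 minutes.

the first, by 7 hours 6 minutes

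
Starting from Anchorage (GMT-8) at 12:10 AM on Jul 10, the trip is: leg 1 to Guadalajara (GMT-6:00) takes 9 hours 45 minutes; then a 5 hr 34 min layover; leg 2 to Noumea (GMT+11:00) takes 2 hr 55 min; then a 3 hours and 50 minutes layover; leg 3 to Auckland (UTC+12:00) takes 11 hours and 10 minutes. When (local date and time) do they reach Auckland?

5:24 AM on July 12

Convert departure to UTC: 12:10 AM + 8:00 = 8:10 AM UTC on Jul 10.
Add 9 hours and 45 minutes leg 1 → 5:55 PM UTC.
Add 5 hours 34 minutes layover in Guadalajara → 11:29 PM UTC.
Add 2 hours 55 minutes leg 2 → 2:24 AM UTC (Jul 11).
Add 3 hours and 50 minutes layover in Noumea → 6:14 AM UTC.
Add 11 hours 10 minutes leg 3 → 5:24 PM UTC.
Auckland is UTC+12:00, so local arrival = 5:24 PM + 12:00 = 5:24 AM on Jul 12.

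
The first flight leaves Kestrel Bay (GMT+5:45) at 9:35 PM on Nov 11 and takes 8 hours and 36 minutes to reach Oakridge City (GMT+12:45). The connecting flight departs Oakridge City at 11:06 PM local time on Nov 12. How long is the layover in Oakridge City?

Convert departure to UTC: 9:35 PM − 5:45 = 3:50 PM UTC on Nov 11.
Add 8 hours 36 minutes flight time → 12:26 AM UTC (Nov 12).
Oakridge City is UTC+12:45, so local arrival = 12:26 AM + 12:45 = 1:11 PM on Nov 12.
Layover = 11:06 PM − 1:11 PM = 9 hours 55 minutes.

9 hours 55 minutes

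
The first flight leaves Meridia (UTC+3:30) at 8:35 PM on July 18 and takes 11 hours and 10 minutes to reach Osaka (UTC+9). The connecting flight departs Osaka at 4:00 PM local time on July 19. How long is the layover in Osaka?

2 hours 45 minutes

Convert departure to UTC: 8:35 PM − 3:30 = 5:05 PM UTC on Jul 18.
Add 11 hours 10 minutes flight time → 4:15 AM UTC (Jul 19).
Osaka is UTC+9:00, so local arrival = 4:15 AM + 9:00 = 1:15 PM on Jul 19.
Layover = 4:00 PM − 1:15 PM = 2 hours 45 minutes.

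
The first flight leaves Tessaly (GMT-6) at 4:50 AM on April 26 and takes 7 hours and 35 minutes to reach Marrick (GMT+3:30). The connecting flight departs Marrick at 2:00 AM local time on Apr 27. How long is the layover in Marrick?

Convert departure to UTC: 4:50 AM + 6:00 = 10:50 AM UTC on Apr 26.
Add 7 hours 35 minutes flight time → 6:25 PM UTC.
Marrick is UTC+3:30, so local arrival = 6:25 PM + 3:30 = 9:55 PM on Apr 26.
Layover = 2:00 AM − 9:55 PM (+1 day) = 4 hours 5 minutes.

4 hours 5 minutes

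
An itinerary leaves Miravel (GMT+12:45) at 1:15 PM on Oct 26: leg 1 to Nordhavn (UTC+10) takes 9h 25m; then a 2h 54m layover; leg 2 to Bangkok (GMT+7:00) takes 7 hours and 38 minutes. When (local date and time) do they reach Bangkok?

Convert departure to UTC: 1:15 PM − 12:45 = 12:30 AM UTC on Oct 26.
Add 9 hours 25 minutes leg 1 → 9:55 AM UTC.
Add 2 hours and 54 minutes layover in Nordhavn → 12:49 PM UTC.
Add 7 hours and 38 minutes leg 2 → 8:27 PM UTC.
Bangkok is UTC+7:00, so local arrival = 8:27 PM + 7:00 = 3:27 AM on Oct 27.

3:27 AM on October 27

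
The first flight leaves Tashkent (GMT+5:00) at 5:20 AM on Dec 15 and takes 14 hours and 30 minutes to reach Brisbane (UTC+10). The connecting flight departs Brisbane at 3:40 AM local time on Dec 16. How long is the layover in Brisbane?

2 hours 50 minutes

Convert departure to UTC: 5:20 AM − 5:00 = 12:20 AM UTC on Dec 15.
Add 14 hours 30 minutes flight time → 2:50 PM UTC.
Brisbane is UTC+10:00, so local arrival = 2:50 PM + 10:00 = 12:50 AM on Dec 16.
Layover = 3:40 AM − 12:50 AM = 2 hours 50 minutes.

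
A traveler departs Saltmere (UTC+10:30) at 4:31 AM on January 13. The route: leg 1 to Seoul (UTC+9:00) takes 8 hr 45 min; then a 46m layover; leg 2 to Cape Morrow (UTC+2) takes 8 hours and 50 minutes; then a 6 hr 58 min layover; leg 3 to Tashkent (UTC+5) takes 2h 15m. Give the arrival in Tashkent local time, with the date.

Convert departure to UTC: 4:31 AM − 10:30 = 6:01 PM UTC on Jan 12.
Add 8 hours and 45 minutes leg 1 → 2:46 AM UTC (Jan 13).
Add 46 minutes layover in Seoul → 3:32 AM UTC.
Add 8 hours and 50 minutes leg 2 → 12:22 PM UTC.
Add 6 hours 58 minutes layover in Cape Morrow → 7:20 PM UTC.
Add 2 hours and 15 minutes leg 3 → 9:35 PM UTC.
Tashkent is UTC+5:00, so local arrival = 9:35 PM + 5:00 = 2:35 AM on Jan 14.

2:35 AM on Jan 14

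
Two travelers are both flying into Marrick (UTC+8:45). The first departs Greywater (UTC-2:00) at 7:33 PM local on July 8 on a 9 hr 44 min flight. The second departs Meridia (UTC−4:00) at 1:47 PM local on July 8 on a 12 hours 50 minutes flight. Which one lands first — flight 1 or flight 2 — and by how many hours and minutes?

Flight 1 in UTC: 7:33 PM + 2:00 = 9:33 PM on Jul 8.
+9 hours 44 minutes → arrive 7:17 AM UTC on Jul 9.
Flight 2 in UTC: 1:47 PM + 4:00 = 5:47 PM on Jul 8.
+12 hours and 50 minutes → arrive 6:37 AM UTC on Jul 9.
Flight 2 lands earlier by 40 minutes.

the second, by 40 minutes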